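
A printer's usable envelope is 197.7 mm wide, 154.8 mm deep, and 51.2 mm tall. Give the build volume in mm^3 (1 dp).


V = 197.7 * 154.8 * 51.2 = 1566922.8 mm^3


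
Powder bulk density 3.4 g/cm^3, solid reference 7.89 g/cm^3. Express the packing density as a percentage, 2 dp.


Packing = (3.4/7.89)*100 = 43.09 %


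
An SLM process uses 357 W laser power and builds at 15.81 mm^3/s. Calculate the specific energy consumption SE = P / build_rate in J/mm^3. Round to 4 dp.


SE = 357 / 15.81 = 22.5806 J/mm^3


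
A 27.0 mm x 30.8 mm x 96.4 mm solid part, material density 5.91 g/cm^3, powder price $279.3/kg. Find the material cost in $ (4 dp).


V = 27.0 * 30.8 * 96.4 = 80166.24 mm^3 = 80.16624 cm^3
Mass = 80.16624 * 5.91 / 1000 = 0.47378248 kg
Cost = 0.47378248 * 279.3 = 132.3274 $


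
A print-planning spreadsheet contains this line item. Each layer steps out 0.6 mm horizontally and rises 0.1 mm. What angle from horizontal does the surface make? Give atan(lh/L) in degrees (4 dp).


angle = atan(0.1/0.6) = 9.4623 degrees


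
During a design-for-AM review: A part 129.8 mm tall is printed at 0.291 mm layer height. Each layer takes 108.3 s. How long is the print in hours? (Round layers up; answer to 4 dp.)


Layers = ceil(129.8/0.291) = 447
t = 447 * 108.3 / 3600 = 13.4473 hrs


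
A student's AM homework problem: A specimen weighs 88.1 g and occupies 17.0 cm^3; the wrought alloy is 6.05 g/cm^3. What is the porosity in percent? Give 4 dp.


rho_part = 88.1 / 17.0 = 5.18235294 g/cm^3
Porosity = (1 - 5.18235294/6.05)*100 = 14.3413 %


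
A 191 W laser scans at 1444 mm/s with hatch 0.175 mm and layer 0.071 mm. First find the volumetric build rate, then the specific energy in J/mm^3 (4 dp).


Build rate = 1444 * 0.175 * 0.071 = 17.9417 mm^3/s
SE = 191 / 17.9417 = 10.6456 J/mm^3


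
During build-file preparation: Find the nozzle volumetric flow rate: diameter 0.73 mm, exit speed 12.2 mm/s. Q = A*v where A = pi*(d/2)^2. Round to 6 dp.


A = pi*(0.73/2)^2 = 0.41853868 mm^2
Q = 0.41853868 * 12.2 = 5.106172 mm^3/s


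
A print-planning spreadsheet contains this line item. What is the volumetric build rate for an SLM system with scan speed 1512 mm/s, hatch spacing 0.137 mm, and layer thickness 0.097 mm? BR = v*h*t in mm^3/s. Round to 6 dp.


Rate = 1512 * 0.137 * 0.097 = 20.092968 mm^3/s


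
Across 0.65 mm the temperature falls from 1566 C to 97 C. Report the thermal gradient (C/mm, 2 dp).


G = (1566-97)/0.65 = 2260.0 C/mm


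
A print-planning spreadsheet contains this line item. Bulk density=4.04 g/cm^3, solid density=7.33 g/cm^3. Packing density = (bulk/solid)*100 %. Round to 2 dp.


Packing = (4.04/7.33)*100 = 55.12 %


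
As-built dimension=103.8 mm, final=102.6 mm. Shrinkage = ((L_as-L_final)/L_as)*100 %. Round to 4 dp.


Shrinkage = ((103.8-102.6)/103.8)*100 = 1.1561 %


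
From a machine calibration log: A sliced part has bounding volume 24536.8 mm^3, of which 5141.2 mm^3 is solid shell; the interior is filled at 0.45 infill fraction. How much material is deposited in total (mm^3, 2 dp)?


V_infill = (24536.8 - 5141.2) * 0.45 = 8728.02
V_total = 5141.2 + 8728.02 = 13869.22 mm^3


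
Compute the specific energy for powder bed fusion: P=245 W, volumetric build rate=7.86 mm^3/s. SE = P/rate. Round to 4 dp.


SE = 245 / 7.86 = 31.1705 J/mm^3


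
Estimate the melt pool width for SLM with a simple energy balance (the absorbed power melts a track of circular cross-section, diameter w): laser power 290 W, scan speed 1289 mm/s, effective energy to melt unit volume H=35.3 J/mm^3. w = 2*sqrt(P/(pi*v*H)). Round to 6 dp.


w = 2*sqrt(290/(pi*1289*35.3)) = 0.090082 mm


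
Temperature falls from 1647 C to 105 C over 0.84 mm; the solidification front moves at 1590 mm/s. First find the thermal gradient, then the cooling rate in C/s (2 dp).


G = (1647-105)/0.84 = 1835.71428571 C/mm
CR = 1835.71428571 * 1590 = 2918785.71 C/s


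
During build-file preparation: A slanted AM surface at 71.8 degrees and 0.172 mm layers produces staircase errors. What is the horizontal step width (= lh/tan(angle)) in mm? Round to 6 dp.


step = 0.172 / tan(71.8) = 0.056551 mm


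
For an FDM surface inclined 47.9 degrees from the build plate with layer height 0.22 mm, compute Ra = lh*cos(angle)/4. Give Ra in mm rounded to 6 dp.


Ra = 0.22 * cos(47.9) / 4 = 0.036873 mm


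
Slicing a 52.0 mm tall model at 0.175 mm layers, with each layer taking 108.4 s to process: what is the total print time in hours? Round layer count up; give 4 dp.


Layers = ceil(52.0/0.175) = 298
t = 298 * 108.4 / 3600 = 8.9731 hrs


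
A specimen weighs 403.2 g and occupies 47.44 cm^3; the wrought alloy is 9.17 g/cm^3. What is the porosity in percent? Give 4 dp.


rho_part = 403.2 / 47.44 = 8.49915683 g/cm^3
Porosity = (1 - 8.49915683/9.17)*100 = 7.3156 %


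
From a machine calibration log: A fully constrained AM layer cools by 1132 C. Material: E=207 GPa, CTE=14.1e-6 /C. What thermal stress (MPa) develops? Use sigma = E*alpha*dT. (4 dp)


sigma = 207*1000 * 14.1e-6 * 1132 = 3303.9684 MPa


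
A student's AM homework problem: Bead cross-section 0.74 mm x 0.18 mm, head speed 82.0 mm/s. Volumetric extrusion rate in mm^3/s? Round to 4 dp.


Rate = 0.74 * 0.18 * 82.0 = 10.9224 mm^3/s


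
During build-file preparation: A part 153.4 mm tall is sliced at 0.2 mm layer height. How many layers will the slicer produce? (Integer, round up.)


Layers = ceil(153.4/0.2) = 767


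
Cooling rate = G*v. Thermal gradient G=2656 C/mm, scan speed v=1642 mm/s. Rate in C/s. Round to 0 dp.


CR = 2656 * 1642 = 4361152 C/s


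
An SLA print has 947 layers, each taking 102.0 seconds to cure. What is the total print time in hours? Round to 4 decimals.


t = 947 * 102.0 / 3600 = 26.8317 hrs


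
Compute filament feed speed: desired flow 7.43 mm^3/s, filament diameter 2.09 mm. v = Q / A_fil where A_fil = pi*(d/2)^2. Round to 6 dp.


A = pi*(2.09/2)^2 = 3.430698
v = 7.43 / 3.430698 = 2.16574 mm/s


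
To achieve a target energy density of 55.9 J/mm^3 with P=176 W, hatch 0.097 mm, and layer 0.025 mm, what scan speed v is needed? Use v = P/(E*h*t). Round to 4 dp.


v = 176 / (55.9*0.097*0.025) = 1298.342 mm/s


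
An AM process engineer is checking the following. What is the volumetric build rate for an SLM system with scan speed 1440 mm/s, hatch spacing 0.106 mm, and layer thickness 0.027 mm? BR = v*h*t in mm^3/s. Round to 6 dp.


Rate = 1440 * 0.106 * 0.027 = 4.12128 mm^3/s


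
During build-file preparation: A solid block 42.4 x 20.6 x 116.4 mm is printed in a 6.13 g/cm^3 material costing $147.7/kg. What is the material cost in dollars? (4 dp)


V = 42.4 * 20.6 * 116.4 = 101668.416 mm^3 = 101.668416 cm^3
Mass = 101.668416 * 6.13 / 1000 = 0.62322739 kg
Cost = 0.62322739 * 147.7 = 92.0507 $


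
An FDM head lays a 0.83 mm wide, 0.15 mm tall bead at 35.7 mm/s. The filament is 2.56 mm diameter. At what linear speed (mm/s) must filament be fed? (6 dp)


Q = 0.83 * 0.15 * 35.7 = 4.44465 mm^3/s
A_fil = pi*(2.56/2)^2 = 5.1471854 mm^2
v_feed = 4.44465 / 5.1471854 = 0.863511 mm/s


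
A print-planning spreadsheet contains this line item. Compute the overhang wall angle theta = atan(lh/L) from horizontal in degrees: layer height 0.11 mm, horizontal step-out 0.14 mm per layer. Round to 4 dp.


angle = atan(0.11/0.14) = 38.1572 degrees


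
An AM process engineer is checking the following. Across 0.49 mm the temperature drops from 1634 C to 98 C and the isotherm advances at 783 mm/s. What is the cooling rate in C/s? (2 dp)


G = (1634-98)/0.49 = 3134.69387755 C/mm
CR = 3134.69387755 * 783 = 2454465.31 C/s


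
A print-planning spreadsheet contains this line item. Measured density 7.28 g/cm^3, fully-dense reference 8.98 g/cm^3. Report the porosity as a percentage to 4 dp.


Porosity = (1-7.28/8.98)*100 = 18.931 %


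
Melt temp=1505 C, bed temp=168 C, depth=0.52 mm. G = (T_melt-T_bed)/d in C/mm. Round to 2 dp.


G = (1505-168)/0.52 = 2571.15 C/mm


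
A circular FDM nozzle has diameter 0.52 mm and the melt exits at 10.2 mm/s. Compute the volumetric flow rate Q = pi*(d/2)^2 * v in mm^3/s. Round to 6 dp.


A = pi*(0.52/2)^2 = 0.21237166 mm^2
Q = 0.21237166 * 10.2 = 2.166191 mm^3/s


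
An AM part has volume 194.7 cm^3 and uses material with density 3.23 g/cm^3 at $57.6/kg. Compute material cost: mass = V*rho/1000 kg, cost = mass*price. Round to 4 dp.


Mass = 194.7*3.23/1000 = 0.628881 kg
Cost = 0.628881 * 57.6 = 36.2235 $


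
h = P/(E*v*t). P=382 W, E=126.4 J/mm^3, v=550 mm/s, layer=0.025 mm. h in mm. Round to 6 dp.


h = 382 / (126.4*550*0.025) = 0.219793 mm


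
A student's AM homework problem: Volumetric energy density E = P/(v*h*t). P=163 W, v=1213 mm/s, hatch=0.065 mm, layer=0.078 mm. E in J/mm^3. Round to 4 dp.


E = 163 / (1213*0.065*0.078) = 26.5045 J/mm^3


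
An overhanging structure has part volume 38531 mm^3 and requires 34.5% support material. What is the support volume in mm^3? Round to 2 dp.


V_support = 38531 * 0.345 = 13293.2 mm^3


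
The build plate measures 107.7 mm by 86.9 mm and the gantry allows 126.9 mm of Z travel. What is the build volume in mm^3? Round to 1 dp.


V = 107.7 * 86.9 * 126.9 = 1187673.6 mm^3


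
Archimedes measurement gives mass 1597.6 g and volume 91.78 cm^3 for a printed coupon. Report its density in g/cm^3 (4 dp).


rho = 1597.6 / 91.78 = 17.4068 g/cm^3


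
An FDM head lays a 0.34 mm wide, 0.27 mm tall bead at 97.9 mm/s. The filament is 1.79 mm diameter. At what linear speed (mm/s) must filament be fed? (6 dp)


Q = 0.34 * 0.27 * 97.9 = 8.98722 mm^3/s
A_fil = pi*(1.79/2)^2 = 2.51649426 mm^2
v_feed = 8.98722 / 2.51649426 = 3.571325 mm/s


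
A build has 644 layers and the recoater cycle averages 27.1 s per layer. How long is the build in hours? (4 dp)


t = 644 * 27.1 / 3600 = 4.8479 hrs


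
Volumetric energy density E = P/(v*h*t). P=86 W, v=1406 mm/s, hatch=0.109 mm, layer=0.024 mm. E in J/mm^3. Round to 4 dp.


E = 86 / (1406*0.109*0.024) = 23.3817 J/mm^3


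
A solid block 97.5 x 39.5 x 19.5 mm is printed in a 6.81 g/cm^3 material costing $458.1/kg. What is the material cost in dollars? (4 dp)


V = 97.5 * 39.5 * 19.5 = 75099.375 mm^3 = 75.099375 cm^3
Mass = 75.099375 * 6.81 / 1000 = 0.51142674 kg
Cost = 0.51142674 * 458.1 = 234.2846 $


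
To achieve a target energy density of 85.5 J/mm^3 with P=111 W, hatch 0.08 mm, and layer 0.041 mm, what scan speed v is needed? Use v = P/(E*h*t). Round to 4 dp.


v = 111 / (85.5*0.08*0.041) = 395.8066 mm/s


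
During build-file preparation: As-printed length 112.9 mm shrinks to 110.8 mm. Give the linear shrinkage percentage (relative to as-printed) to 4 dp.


Shrinkage = ((112.9-110.8)/112.9)*100 = 1.8601 %


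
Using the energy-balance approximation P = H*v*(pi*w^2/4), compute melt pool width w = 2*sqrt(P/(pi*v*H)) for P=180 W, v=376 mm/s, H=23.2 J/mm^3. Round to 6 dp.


w = 2*sqrt(180/(pi*376*23.2)) = 0.162089 mm


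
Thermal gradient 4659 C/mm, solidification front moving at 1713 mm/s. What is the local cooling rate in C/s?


CR = 4659 * 1713 = 7980867 C/s


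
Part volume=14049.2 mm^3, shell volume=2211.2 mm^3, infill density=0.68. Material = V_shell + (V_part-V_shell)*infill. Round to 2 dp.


V_infill = (14049.2 - 2211.2) * 0.68 = 8049.84
V_total = 2211.2 + 8049.84 = 10261.04 mm^3


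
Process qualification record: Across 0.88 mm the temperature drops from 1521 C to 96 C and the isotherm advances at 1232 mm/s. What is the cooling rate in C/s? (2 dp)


G = (1521-96)/0.88 = 1619.31818182 C/mm
CR = 1619.31818182 * 1232 = 1995000.0 C/s


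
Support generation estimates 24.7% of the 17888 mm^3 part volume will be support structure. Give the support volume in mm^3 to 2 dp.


V_support = 17888 * 0.247 = 4418.34 mm^3


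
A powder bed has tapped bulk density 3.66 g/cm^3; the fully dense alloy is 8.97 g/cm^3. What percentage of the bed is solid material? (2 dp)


Packing = (3.66/8.97)*100 = 40.8 %


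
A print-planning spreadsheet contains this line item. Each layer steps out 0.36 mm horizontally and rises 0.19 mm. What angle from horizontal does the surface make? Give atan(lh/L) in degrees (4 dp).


angle = atan(0.19/0.36) = 27.8241 degrees


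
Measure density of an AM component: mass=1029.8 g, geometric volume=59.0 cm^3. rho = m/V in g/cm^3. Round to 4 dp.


rho = 1029.8 / 59.0 = 17.4542 g/cm^3


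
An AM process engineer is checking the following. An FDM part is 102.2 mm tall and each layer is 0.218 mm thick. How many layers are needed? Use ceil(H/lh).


Layers = ceil(102.2/0.218) = 469


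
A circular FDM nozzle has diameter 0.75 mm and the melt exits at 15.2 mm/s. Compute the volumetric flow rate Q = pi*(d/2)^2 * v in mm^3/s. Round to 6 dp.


A = pi*(0.75/2)^2 = 0.44178647 mm^2
Q = 0.44178647 * 15.2 = 6.715154 mm^3/s


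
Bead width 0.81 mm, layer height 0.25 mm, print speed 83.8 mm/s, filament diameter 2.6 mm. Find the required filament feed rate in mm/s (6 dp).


Q = 0.81 * 0.25 * 83.8 = 16.9695 mm^3/s
A_fil = pi*(2.6/2)^2 = 5.30929158 mm^2
v_feed = 16.9695 / 5.30929158 = 3.196189 mm/s


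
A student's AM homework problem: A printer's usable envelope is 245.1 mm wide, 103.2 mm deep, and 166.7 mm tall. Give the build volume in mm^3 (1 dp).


V = 245.1 * 103.2 * 166.7 = 4216563.1 mm^3


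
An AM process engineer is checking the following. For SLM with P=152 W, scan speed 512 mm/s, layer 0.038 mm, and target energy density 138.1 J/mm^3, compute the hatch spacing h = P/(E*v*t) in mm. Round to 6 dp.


h = 152 / (138.1*512*0.038) = 0.056571 mm


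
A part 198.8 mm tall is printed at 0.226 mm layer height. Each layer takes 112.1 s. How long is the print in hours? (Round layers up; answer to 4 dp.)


Layers = ceil(198.8/0.226) = 880
t = 880 * 112.1 / 3600 = 27.4022 hrs


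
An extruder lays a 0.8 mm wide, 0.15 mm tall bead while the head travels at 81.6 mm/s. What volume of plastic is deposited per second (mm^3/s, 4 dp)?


Rate = 0.8 * 0.15 * 81.6 = 9.792 mm^3/s


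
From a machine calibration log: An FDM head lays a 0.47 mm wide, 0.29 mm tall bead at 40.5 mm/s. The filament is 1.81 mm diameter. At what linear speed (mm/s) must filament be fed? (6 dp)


Q = 0.47 * 0.29 * 40.5 = 5.52015 mm^3/s
A_fil = pi*(1.81/2)^2 = 2.57304292 mm^2
v_feed = 5.52015 / 2.57304292 = 2.145378 mm/s


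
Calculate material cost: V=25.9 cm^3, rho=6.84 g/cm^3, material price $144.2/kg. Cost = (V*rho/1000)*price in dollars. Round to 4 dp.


Mass = 25.9*6.84/1000 = 0.177156 kg
Cost = 0.177156 * 144.2 = 25.5459 $


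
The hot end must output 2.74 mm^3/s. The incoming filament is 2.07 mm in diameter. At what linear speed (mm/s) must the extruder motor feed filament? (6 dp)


A = pi*(2.07/2)^2 = 3.365353
v = 2.74 / 3.365353 = 0.814179 mm/s


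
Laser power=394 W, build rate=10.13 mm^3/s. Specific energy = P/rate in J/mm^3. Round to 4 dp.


SE = 394 / 10.13 = 38.8944 J/mm^3


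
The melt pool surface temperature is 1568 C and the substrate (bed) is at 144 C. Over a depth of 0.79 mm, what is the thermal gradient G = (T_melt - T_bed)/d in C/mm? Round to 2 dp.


G = (1568-144)/0.79 = 1802.53 C/mm


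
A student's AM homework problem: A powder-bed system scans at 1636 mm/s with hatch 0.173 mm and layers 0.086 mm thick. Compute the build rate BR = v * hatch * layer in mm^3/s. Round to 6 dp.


Rate = 1636 * 0.173 * 0.086 = 24.340408 mm^3/s


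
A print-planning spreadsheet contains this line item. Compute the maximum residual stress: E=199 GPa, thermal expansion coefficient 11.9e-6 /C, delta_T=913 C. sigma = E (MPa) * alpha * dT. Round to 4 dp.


sigma = 199*1000 * 11.9e-6 * 913 = 2162.0753 MPa


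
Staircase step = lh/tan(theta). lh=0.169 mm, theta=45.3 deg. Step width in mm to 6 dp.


step = 0.169 / tan(45.3) = 0.167239 mm


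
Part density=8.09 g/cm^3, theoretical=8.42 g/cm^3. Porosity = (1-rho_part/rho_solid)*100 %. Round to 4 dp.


Porosity = (1-8.09/8.42)*100 = 3.9192 %


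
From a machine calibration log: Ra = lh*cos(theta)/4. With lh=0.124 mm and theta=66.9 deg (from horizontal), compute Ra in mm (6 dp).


Ra = 0.124 * cos(66.9) / 4 = 0.012162 mm


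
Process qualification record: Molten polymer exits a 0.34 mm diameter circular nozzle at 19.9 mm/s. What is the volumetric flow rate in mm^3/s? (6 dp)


A = pi*(0.34/2)^2 = 0.09079203 mm^2
Q = 0.09079203 * 19.9 = 1.806761 mm^3/s


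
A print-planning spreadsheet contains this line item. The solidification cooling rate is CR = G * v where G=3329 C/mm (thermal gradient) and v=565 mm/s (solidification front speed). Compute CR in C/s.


CR = 3329 * 565 = 1880885 C/s


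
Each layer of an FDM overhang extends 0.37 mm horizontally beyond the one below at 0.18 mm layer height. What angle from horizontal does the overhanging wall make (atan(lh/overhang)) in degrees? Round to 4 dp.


angle = atan(0.18/0.37) = 25.9423 degrees


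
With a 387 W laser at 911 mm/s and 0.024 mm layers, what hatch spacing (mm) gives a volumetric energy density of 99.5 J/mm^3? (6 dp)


h = 387 / (99.5*911*0.024) = 0.177893 mm


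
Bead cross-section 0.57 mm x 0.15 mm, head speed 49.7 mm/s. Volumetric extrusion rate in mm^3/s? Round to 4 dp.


Rate = 0.57 * 0.15 * 49.7 = 4.2494 mm^3/s


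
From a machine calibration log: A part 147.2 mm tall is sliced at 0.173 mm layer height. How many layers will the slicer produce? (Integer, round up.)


Layers = ceil(147.2/0.173) = 851


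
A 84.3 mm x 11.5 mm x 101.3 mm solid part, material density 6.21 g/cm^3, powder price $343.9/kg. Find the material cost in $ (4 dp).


V = 84.3 * 11.5 * 101.3 = 98205.285 mm^3 = 98.205285 cm^3
Mass = 98.205285 * 6.21 / 1000 = 0.60985482 kg
Cost = 0.60985482 * 343.9 = 209.7291 $


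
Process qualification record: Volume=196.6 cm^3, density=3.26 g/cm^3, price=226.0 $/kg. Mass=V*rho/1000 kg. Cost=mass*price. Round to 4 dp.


Mass = 196.6*3.26/1000 = 0.640916 kg
Cost = 0.640916 * 226.0 = 144.847 $


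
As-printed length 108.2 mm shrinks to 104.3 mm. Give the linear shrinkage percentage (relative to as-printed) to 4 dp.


Shrinkage = ((108.2-104.3)/108.2)*100 = 3.6044 %


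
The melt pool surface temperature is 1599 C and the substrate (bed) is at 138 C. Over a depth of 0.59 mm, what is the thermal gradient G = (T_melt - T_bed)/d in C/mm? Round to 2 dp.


G = (1599-138)/0.59 = 2476.27 C/mm


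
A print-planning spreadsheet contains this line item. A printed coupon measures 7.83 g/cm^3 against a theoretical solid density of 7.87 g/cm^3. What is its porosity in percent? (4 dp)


Porosity = (1-7.83/7.87)*100 = 0.5083 %


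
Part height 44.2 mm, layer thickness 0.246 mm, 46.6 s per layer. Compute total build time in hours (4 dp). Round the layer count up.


Layers = ceil(44.2/0.246) = 180
t = 180 * 46.6 / 3600 = 2.33 hrs


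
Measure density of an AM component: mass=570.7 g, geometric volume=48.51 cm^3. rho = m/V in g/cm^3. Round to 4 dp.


rho = 570.7 / 48.51 = 11.7646 g/cm^3


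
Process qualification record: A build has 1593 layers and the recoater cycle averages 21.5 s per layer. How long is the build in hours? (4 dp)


t = 1593 * 21.5 / 3600 = 9.5138 hrs


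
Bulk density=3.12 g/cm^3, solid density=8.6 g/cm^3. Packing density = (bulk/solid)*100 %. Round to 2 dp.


Packing = (3.12/8.6)*100 = 36.28 %


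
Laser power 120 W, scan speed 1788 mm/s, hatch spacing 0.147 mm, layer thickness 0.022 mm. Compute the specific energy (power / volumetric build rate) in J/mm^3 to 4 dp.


Build rate = 1788 * 0.147 * 0.022 = 5.782392 mm^3/s
SE = 120 / 5.782392 = 20.7527 J/mm^3


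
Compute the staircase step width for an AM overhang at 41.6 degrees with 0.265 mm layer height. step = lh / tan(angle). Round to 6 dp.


step = 0.265 / tan(41.6) = 0.298477 mm


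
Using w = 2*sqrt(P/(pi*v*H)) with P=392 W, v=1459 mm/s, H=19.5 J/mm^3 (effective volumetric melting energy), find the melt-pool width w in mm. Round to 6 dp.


w = 2*sqrt(392/(pi*1459*19.5)) = 0.13245 mm


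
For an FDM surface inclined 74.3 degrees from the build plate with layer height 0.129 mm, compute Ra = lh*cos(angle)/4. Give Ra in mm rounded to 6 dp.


Ra = 0.129 * cos(74.3) / 4 = 0.008727 mm


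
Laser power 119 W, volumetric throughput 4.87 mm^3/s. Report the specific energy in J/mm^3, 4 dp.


SE = 119 / 4.87 = 24.4353 J/mm^3


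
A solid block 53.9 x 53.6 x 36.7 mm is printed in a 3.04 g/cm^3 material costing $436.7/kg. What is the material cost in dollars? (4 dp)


V = 53.9 * 53.6 * 36.7 = 106027.768 mm^3 = 106.027768 cm^3
Mass = 106.027768 * 3.04 / 1000 = 0.32232441 kg
Cost = 0.32232441 * 436.7 = 140.7591 $


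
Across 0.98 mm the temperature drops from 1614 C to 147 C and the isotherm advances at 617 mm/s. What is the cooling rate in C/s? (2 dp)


G = (1614-147)/0.98 = 1496.93877551 C/mm
CR = 1496.93877551 * 617 = 923611.22 C/s


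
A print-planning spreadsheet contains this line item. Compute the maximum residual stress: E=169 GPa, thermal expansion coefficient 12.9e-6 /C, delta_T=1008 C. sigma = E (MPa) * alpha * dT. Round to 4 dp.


sigma = 169*1000 * 12.9e-6 * 1008 = 2197.5408 MPa


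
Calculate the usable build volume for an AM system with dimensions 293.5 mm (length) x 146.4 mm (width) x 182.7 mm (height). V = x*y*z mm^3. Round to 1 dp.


V = 293.5 * 146.4 * 182.7 = 7850326.7 mm^3


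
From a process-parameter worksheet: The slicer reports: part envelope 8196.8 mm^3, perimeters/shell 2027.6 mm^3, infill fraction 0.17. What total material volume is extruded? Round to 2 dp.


V_infill = (8196.8 - 2027.6) * 0.17 = 1048.76
V_total = 2027.6 + 1048.76 = 3076.36 mm^3


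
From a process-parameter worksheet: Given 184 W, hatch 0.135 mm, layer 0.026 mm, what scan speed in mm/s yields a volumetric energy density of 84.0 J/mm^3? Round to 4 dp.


v = 184 / (84.0*0.135*0.026) = 624.0673 mm/s


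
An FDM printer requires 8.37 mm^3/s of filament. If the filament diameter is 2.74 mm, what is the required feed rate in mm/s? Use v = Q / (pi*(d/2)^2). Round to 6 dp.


A = pi*(2.74/2)^2 = 5.896455
v = 8.37 / 5.896455 = 1.419497 mm/s


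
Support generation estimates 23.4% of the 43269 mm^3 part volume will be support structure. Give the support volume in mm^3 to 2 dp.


V_support = 43269 * 0.234 = 10124.95 mm^3


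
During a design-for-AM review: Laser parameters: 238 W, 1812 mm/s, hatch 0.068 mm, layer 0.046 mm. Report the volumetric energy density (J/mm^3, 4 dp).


E = 238 / (1812*0.068*0.046) = 41.9906 J/mm^3


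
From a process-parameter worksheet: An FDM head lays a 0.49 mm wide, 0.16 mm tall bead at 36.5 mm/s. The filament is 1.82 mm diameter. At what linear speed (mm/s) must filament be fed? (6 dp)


Q = 0.49 * 0.16 * 36.5 = 2.8616 mm^3/s
A_fil = pi*(1.82/2)^2 = 2.60155288 mm^2
v_feed = 2.8616 / 2.60155288 = 1.099958 mm/s


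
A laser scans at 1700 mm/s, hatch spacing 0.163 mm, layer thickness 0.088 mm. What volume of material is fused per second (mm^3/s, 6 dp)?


Rate = 1700 * 0.163 * 0.088 = 24.3848 mm^3/s


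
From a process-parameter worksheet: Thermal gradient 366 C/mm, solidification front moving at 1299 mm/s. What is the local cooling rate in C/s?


CR = 366 * 1299 = 475434 C/s


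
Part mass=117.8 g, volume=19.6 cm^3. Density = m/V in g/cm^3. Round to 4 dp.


rho = 117.8 / 19.6 = 6.0102 g/cm^3


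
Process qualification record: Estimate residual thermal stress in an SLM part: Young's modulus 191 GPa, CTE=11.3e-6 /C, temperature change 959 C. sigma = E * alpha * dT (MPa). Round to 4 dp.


sigma = 191*1000 * 11.3e-6 * 959 = 2069.8097 MPa


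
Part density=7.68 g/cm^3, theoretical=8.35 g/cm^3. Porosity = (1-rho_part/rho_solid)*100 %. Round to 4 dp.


Porosity = (1-7.68/8.35)*100 = 8.024 %


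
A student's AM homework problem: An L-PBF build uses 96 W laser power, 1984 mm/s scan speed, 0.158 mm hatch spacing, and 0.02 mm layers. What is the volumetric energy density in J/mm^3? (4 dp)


E = 96 / (1984*0.158*0.02) = 15.3124 J/mm^3


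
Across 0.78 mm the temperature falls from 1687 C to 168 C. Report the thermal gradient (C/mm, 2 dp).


G = (1687-168)/0.78 = 1947.44 C/mm


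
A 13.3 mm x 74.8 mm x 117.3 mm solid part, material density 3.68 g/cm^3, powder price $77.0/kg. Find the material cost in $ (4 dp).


V = 13.3 * 74.8 * 117.3 = 116694.732 mm^3 = 116.694732 cm^3
Mass = 116.694732 * 3.68 / 1000 = 0.42943661 kg
Cost = 0.42943661 * 77.0 = 33.0666 $


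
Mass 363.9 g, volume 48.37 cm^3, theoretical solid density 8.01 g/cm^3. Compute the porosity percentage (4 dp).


rho_part = 363.9 / 48.37 = 7.52325822 g/cm^3
Porosity = (1 - 7.52325822/8.01)*100 = 6.0767 %


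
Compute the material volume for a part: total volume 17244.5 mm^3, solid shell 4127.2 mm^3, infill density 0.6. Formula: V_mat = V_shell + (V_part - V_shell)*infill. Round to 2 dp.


V_infill = (17244.5 - 4127.2) * 0.6 = 7870.38
V_total = 4127.2 + 7870.38 = 11997.58 mm^3


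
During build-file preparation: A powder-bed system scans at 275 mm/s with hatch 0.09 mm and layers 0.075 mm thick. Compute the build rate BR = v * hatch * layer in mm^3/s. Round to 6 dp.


Rate = 275 * 0.09 * 0.075 = 1.85625 mm^3/s


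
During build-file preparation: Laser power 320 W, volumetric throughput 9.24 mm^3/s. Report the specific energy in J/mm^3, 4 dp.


SE = 320 / 9.24 = 34.632 J/mm^3


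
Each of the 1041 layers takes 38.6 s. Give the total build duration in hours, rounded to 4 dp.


t = 1041 * 38.6 / 3600 = 11.1618 hrs


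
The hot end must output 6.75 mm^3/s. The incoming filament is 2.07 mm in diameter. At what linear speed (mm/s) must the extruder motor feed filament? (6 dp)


A = pi*(2.07/2)^2 = 3.365353
v = 6.75 / 3.365353 = 2.005733 mm/s


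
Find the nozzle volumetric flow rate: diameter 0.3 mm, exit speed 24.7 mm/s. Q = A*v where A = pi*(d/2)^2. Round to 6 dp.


A = pi*(0.3/2)^2 = 0.07068583 mm^2
Q = 0.07068583 * 24.7 = 1.74594 mm^3/s


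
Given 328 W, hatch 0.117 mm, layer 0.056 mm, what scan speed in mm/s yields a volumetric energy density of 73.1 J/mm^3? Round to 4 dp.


v = 328 / (73.1*0.117*0.056) = 684.8297 mm/s


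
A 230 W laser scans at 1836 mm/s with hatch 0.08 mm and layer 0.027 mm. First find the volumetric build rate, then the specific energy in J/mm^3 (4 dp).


Build rate = 1836 * 0.08 * 0.027 = 3.96576 mm^3/s
SE = 230 / 3.96576 = 57.9964 J/mm^3


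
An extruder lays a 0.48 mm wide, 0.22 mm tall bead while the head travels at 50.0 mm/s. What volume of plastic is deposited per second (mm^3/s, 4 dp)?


Rate = 0.48 * 0.22 * 50.0 = 5.28 mm^3/s


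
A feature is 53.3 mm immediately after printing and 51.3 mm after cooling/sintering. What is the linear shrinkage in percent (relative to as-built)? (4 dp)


Shrinkage = ((53.3-51.3)/53.3)*100 = 3.7523 %


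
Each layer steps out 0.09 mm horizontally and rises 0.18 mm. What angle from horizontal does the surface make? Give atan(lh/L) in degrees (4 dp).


angle = atan(0.18/0.09) = 63.4349 degrees


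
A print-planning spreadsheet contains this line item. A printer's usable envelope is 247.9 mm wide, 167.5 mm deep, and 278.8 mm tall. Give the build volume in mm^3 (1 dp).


V = 247.9 * 167.5 * 278.8 = 11576682.1 mm^3


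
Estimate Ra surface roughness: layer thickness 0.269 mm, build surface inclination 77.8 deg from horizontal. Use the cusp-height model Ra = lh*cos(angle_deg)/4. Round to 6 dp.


Ra = 0.269 * cos(77.8) / 4 = 0.014212 mm


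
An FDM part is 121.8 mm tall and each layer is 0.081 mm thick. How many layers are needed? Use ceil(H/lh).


Layers = ceil(121.8/0.081) = 1504


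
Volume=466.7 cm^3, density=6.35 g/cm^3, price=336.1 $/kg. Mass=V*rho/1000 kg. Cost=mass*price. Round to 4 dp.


Mass = 466.7*6.35/1000 = 2.963545 kg
Cost = 2.963545 * 336.1 = 996.0475 $


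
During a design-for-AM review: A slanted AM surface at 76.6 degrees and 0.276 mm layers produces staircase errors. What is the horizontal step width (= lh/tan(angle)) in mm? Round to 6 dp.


step = 0.276 / tan(76.6) = 0.065752 mm


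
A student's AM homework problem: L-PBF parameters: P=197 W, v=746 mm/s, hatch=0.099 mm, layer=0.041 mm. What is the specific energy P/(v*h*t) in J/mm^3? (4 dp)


Build rate = 746 * 0.099 * 0.041 = 3.028014 mm^3/s
SE = 197 / 3.028014 = 65.0591 J/mm^3


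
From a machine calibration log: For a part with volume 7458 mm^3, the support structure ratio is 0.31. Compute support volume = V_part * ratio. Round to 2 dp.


V_support = 7458 * 0.31 = 2311.98 mm^3


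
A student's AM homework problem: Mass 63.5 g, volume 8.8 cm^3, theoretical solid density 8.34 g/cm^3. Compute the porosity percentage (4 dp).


rho_part = 63.5 / 8.8 = 7.21590909 g/cm^3
Porosity = (1 - 7.21590909/8.34)*100 = 13.4783 %


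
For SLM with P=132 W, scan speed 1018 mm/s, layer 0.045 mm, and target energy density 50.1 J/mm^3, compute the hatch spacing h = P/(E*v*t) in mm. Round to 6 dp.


h = 132 / (50.1*1018*0.045) = 0.057514 mm


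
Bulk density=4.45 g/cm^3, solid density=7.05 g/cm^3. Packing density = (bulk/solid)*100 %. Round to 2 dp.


Packing = (4.45/7.05)*100 = 63.12 %


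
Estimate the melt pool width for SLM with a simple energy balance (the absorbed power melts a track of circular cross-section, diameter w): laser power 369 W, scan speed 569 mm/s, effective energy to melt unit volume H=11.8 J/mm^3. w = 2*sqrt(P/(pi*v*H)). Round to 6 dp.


w = 2*sqrt(369/(pi*569*11.8)) = 0.264528 mm


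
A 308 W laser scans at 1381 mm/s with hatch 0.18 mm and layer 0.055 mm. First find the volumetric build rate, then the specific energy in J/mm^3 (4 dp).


Build rate = 1381 * 0.18 * 0.055 = 13.6719 mm^3/s
SE = 308 / 13.6719 = 22.528 J/mm^3


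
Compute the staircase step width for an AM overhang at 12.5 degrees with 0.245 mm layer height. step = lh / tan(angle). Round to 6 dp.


step = 0.245 / tan(12.5) = 1.105124 mm


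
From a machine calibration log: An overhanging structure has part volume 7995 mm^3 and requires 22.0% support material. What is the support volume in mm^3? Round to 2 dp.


V_support = 7995 * 0.22 = 1758.9 mm^3


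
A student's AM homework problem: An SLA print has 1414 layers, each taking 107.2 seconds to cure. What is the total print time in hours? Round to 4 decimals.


t = 1414 * 107.2 / 3600 = 42.1058 hrs


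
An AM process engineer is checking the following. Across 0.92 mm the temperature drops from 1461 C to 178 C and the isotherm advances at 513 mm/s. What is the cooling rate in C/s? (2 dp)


G = (1461-178)/0.92 = 1394.56521739 C/mm
CR = 1394.56521739 * 513 = 715411.96 C/s


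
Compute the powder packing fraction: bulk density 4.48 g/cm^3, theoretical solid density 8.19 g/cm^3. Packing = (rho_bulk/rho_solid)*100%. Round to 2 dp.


Packing = (4.48/8.19)*100 = 54.7 %


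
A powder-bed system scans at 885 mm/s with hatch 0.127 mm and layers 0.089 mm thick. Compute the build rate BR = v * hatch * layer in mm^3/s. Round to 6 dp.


Rate = 885 * 0.127 * 0.089 = 10.003155 mm^3/s


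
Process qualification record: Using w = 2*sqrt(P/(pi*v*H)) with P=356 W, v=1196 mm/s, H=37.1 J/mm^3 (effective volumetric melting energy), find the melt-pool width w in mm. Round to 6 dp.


w = 2*sqrt(356/(pi*1196*37.1)) = 0.101071 mm


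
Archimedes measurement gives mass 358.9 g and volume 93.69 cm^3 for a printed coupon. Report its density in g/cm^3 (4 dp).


rho = 358.9 / 93.69 = 3.8307 g/cm^3


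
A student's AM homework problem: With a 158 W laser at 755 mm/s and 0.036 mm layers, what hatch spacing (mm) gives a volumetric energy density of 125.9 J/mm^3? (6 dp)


h = 158 / (125.9*755*0.036) = 0.046172 mm


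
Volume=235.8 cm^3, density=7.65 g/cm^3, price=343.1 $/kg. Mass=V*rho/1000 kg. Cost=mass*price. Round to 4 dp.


Mass = 235.8*7.65/1000 = 1.80387 kg
Cost = 1.80387 * 343.1 = 618.9078 $


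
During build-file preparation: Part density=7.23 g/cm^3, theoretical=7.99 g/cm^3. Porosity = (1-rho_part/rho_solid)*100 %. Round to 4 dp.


Porosity = (1-7.23/7.99)*100 = 9.5119 %


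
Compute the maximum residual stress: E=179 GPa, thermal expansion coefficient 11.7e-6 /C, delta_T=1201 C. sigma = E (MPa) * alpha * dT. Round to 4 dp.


sigma = 179*1000 * 11.7e-6 * 1201 = 2515.2543 MPa


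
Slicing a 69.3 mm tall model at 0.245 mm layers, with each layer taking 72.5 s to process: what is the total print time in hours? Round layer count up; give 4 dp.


Layers = ceil(69.3/0.245) = 283
t = 283 * 72.5 / 3600 = 5.6993 hrs


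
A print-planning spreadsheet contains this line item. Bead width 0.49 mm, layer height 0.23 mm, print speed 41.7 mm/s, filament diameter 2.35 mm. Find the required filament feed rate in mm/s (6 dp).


Q = 0.49 * 0.23 * 41.7 = 4.69959 mm^3/s
A_fil = pi*(2.35/2)^2 = 4.33736136 mm^2
v_feed = 4.69959 / 4.33736136 = 1.083514 mm/s


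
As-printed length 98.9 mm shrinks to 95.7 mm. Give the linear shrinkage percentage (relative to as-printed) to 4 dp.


Shrinkage = ((98.9-95.7)/98.9)*100 = 3.2356 %


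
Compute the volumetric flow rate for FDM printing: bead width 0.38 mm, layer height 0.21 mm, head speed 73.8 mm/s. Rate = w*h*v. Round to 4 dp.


Rate = 0.38 * 0.21 * 73.8 = 5.8892 mm^3/s


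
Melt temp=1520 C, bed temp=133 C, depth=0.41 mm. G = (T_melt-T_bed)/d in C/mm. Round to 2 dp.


G = (1520-133)/0.41 = 3382.93 C/mm


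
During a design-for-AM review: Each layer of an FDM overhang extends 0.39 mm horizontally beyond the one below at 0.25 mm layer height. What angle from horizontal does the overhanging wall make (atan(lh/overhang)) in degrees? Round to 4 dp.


angle = atan(0.25/0.39) = 32.6609 degrees


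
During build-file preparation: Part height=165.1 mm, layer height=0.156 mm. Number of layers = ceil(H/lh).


Layers = ceil(165.1/0.156) = 1059


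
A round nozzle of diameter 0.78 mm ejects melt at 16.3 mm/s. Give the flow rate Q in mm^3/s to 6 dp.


A = pi*(0.78/2)^2 = 0.47783624 mm^2
Q = 0.47783624 * 16.3 = 7.788731 mm^3/s


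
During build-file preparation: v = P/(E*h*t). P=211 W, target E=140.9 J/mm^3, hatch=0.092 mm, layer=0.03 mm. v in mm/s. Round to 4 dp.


v = 211 / (140.9*0.092*0.03) = 542.5782 mm/s


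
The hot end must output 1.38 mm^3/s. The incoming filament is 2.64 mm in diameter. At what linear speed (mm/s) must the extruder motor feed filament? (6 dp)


A = pi*(2.64/2)^2 = 5.473911
v = 1.38 / 5.473911 = 0.252105 mm/s


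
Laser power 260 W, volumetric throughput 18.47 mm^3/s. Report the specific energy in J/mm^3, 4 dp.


SE = 260 / 18.47 = 14.0769 J/mm^3


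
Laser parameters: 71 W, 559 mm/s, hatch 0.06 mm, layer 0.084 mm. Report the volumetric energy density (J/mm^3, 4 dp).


E = 71 / (559*0.06*0.084) = 25.2009 J/mm^3


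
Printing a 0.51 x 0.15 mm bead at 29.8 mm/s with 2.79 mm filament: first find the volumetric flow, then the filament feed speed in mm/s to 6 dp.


Q = 0.51 * 0.15 * 29.8 = 2.2797 mm^3/s
A_fil = pi*(2.79/2)^2 = 6.11361784 mm^2
v_feed = 2.2797 / 6.11361784 = 0.372889 mm/s


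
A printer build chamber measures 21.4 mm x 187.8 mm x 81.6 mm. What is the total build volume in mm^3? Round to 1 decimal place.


V = 21.4 * 187.8 * 81.6 = 327943.9 mm^3


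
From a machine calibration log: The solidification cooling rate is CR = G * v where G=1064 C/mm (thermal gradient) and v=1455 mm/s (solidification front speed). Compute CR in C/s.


CR = 1064 * 1455 = 1548120 C/s


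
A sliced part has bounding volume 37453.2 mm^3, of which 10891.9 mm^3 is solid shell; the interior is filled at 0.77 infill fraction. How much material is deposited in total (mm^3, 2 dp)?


V_infill = (37453.2 - 10891.9) * 0.77 = 20452.2
V_total = 10891.9 + 20452.2 = 31344.1 mm^3


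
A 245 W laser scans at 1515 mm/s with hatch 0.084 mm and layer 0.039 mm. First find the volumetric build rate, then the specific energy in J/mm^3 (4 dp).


Build rate = 1515 * 0.084 * 0.039 = 4.96314 mm^3/s
SE = 245 / 4.96314 = 49.3639 J/mm^3


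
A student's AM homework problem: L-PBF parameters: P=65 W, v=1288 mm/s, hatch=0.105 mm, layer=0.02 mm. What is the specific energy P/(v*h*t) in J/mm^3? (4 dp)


Build rate = 1288 * 0.105 * 0.02 = 2.7048 mm^3/s
SE = 65 / 2.7048 = 24.0314 J/mm^3


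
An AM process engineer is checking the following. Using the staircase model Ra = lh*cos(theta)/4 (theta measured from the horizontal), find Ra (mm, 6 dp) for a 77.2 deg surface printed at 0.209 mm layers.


Ra = 0.209 * cos(77.2) / 4 = 0.011576 mm


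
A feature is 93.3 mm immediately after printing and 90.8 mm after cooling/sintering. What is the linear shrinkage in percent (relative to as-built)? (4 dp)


Shrinkage = ((93.3-90.8)/93.3)*100 = 2.6795 %


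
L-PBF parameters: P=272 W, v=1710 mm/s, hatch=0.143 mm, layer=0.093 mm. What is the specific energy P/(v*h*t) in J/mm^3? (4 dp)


Build rate = 1710 * 0.143 * 0.093 = 22.74129 mm^3/s
SE = 272 / 22.74129 = 11.9606 J/mm^3


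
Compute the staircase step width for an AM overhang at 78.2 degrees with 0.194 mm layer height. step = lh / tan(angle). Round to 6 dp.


step = 0.194 / tan(78.2) = 0.040529 mm


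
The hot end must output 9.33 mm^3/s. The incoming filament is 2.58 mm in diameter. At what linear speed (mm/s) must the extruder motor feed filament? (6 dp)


A = pi*(2.58/2)^2 = 5.227924
v = 9.33 / 5.227924 = 1.784647 mm/s


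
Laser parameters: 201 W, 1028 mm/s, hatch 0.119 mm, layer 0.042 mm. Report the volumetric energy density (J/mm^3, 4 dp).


E = 201 / (1028*0.119*0.042) = 39.1207 J/mm^3


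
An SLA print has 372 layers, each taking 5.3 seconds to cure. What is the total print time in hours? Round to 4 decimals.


t = 372 * 5.3 / 3600 = 0.5477 hrs


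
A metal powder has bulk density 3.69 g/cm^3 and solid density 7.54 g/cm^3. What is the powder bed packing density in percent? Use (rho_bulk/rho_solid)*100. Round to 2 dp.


Packing = (3.69/7.54)*100 = 48.94 %


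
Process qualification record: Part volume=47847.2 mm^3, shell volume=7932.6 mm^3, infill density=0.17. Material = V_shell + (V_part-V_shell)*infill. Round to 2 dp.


V_infill = (47847.2 - 7932.6) * 0.17 = 6785.48
V_total = 7932.6 + 6785.48 = 14718.08 mm^3


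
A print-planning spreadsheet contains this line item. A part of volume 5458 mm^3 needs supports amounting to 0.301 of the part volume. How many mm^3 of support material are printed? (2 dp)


V_support = 5458 * 0.301 = 1642.86 mm^3


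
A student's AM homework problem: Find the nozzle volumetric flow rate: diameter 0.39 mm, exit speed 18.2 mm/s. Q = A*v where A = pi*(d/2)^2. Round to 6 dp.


A = pi*(0.39/2)^2 = 0.11945906 mm^2
Q = 0.11945906 * 18.2 = 2.174155 mm^3/s


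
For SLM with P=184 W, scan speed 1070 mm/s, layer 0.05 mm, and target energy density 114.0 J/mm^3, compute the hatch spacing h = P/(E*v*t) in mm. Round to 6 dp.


h = 184 / (114.0*1070*0.05) = 0.030169 mm


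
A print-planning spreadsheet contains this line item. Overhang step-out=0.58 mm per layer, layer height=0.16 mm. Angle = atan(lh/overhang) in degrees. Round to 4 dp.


angle = atan(0.16/0.58) = 15.4222 degrees


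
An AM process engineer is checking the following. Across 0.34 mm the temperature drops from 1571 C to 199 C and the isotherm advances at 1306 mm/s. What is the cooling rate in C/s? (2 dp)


G = (1571-199)/0.34 = 4035.29411765 C/mm
CR = 4035.29411765 * 1306 = 5270094.12 C/s


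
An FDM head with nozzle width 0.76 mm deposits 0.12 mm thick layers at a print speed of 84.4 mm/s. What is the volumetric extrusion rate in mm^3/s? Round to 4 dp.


Rate = 0.76 * 0.12 * 84.4 = 7.6973 mm^3/s
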